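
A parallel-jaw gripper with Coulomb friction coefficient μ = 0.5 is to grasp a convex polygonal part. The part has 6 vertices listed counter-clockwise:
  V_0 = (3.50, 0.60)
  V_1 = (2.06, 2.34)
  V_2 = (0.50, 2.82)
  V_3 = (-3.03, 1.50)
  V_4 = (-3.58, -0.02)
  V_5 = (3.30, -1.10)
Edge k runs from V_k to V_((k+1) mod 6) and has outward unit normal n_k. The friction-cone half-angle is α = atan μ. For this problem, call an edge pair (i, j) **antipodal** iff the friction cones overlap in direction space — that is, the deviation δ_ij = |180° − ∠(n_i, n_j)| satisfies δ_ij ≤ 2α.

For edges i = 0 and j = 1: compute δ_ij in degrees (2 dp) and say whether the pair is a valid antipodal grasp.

α = atan 0.5 = 26.57°;  2α = 53.13°
edge 0: e_0 = (-1.44, +1.74);  n_0 = (+0.7704, +0.6376)
edge 1: e_1 = (-1.56, +0.48);  n_1 = (+0.2941, +0.9558)
∠(n_0, n_1) = 33.29°
δ = |180° − 33.29°| = 146.71°
146.71° > 2α = 53.13°  →  invalid

δ = 146.71°, invalid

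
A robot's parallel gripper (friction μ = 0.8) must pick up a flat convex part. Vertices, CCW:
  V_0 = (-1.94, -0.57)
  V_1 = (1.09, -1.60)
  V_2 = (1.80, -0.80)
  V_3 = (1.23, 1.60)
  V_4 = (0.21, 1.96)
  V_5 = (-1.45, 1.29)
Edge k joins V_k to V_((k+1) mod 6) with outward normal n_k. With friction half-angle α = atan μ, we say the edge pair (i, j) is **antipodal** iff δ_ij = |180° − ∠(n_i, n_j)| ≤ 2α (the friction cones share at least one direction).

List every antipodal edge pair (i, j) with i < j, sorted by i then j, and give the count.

count = 7; pairs: (0,2), (0,3), (0,4), (1,3), (1,4), (1,5), (2,5)

α = atan 0.8 = 38.66°;  2α = 77.32°
n_0 = (-0.3218, -0.9468)
n_1 = (+0.7479, -0.6638)
n_2 = (+0.9729, +0.2311)
n_3 = (+0.3328, +0.9430)
n_4 = (-0.3743, +0.9273)
n_5 = (-0.9670, +0.2547)
  (0,1): δ = 112.81°  ·
  (0,2): δ = 57.87°  ✓
  (0,3): δ = 0.67°  ✓
  (0,4): δ = 40.75°  ✓
  (0,5): δ = 94.02°  ·
  (1,2): δ = 125.05°  ·
  (1,3): δ = 67.85°  ✓
  (1,4): δ = 26.43°  ✓
  (1,5): δ = 26.83°  ✓
  (2,3): δ = 122.80°  ·
  (2,4): δ = 81.38°  ·
  (2,5): δ = 28.12°  ✓
  (3,4): δ = 138.58°  ·
  (3,5): δ = 85.32°  ·
  (4,5): δ = 126.74°  ·
antipodal pairs: 7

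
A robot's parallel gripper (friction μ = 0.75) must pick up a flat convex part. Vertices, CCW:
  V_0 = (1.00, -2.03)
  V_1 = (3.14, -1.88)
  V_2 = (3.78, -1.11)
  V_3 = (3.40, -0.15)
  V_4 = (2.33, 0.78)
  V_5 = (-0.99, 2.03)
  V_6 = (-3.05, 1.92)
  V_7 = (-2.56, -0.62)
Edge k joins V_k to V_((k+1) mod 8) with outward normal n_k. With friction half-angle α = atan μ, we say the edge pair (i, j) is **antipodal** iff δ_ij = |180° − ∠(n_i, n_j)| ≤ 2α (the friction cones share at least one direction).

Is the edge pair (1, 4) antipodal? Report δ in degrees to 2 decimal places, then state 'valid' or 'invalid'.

δ = 70.90°, valid

α = atan 0.75 = 36.87°;  2α = 73.74°
edge 1: e_1 = (+0.64, +0.77);  n_1 = (+0.7690, -0.6392)
edge 4: e_4 = (-3.32, +1.25);  n_4 = (+0.3524, +0.9359)
∠(n_1, n_4) = 109.10°
δ = |180° − 109.10°| = 70.90°
70.90° ≤ 2α = 73.74°  →  valid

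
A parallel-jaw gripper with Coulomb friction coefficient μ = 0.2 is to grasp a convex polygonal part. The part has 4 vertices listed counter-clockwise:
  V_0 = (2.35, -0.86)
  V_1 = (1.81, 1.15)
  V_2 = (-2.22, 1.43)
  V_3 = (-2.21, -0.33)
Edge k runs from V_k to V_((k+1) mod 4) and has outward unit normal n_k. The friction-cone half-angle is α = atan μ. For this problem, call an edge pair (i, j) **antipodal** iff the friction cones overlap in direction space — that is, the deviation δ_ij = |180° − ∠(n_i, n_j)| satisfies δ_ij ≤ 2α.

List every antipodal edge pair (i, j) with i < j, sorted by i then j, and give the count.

count = 2; pairs: (0,2), (1,3)

α = atan 0.2 = 11.31°;  2α = 22.62°
n_0 = (+0.9658, +0.2595)
n_1 = (+0.0693, +0.9976)
n_2 = (-1.0000, -0.0057)
n_3 = (-0.1155, -0.9933)
  (0,1): δ = 109.01°  ·
  (0,2): δ = 14.71°  ✓
  (0,3): δ = 68.33°  ·
  (1,2): δ = 85.70°  ·
  (1,3): δ = 2.66°  ✓
  (2,3): δ = 96.96°  ·
antipodal pairs: 2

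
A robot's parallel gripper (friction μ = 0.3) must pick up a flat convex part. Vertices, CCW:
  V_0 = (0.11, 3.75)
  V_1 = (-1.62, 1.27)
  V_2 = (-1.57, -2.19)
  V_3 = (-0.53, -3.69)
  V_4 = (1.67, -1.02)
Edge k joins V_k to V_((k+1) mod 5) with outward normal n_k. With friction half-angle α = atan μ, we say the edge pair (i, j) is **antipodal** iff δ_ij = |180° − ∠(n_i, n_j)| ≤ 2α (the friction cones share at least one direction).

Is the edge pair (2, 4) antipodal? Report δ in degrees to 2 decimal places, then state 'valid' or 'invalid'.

α = atan 0.3 = 16.70°;  2α = 33.40°
edge 2: e_2 = (+1.04, -1.50);  n_2 = (-0.8218, -0.5698)
edge 4: e_4 = (-1.56, +4.77);  n_4 = (+0.9505, +0.3108)
∠(n_2, n_4) = 163.38°
δ = |180° − 163.38°| = 16.62°
16.62° ≤ 2α = 33.40°  →  valid

δ = 16.62°, valid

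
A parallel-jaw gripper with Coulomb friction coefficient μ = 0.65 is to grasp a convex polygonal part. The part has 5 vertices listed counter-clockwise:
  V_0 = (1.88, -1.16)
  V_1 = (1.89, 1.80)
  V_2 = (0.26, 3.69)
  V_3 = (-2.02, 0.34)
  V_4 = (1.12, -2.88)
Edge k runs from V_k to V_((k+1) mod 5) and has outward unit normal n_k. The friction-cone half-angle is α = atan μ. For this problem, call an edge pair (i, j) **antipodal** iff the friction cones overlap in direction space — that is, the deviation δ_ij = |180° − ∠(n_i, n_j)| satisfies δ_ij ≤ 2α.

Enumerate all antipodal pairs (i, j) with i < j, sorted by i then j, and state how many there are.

α = atan 0.65 = 33.02°;  2α = 66.05°
n_0 = (+1.0000, -0.0034)
n_1 = (+0.7573, +0.6531)
n_2 = (-0.8267, +0.5626)
n_3 = (-0.7159, -0.6982)
n_4 = (+0.9147, -0.4042)
  (0,1): δ = 139.03°  ·
  (0,2): δ = 34.05°  ✓
  (0,3): δ = 44.47°  ✓
  (0,4): δ = 156.35°  ·
  (1,2): δ = 75.01°  ·
  (1,3): δ = 3.50°  ✓
  (1,4): δ = 115.39°  ·
  (2,3): δ = 101.48°  ·
  (2,4): δ = 10.40°  ✓
  (3,4): δ = 68.12°  ·
antipodal pairs: 4

count = 4; pairs: (0,2), (0,3), (1,3), (2,4)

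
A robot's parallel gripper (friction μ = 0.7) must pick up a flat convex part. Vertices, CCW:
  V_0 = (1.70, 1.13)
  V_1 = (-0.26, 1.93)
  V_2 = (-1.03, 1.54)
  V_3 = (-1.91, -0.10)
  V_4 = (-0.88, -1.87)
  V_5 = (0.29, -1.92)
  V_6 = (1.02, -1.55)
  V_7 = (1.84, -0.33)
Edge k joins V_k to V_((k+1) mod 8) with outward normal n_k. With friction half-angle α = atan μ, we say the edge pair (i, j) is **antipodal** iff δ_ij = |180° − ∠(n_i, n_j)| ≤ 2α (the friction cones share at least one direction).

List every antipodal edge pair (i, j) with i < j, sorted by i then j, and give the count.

α = atan 0.7 = 34.99°;  2α = 69.98°
n_0 = (+0.3779, +0.9258)
n_1 = (-0.4518, +0.8921)
n_2 = (-0.8812, +0.4728)
n_3 = (-0.8643, -0.5030)
n_4 = (-0.0427, -0.9991)
n_5 = (+0.4521, -0.8920)
n_6 = (+0.8300, -0.5578)
n_7 = (+0.9954, +0.0955)
  (0,1): δ = 130.93°  ·
  (0,2): δ = 96.01°  ·
  (0,3): δ = 37.60°  ✓
  (0,4): δ = 19.76°  ✓
  (0,5): δ = 49.08°  ✓
  (0,6): δ = 78.30°  ·
  (0,7): δ = 117.68°  ·
  (1,2): δ = 145.08°  ·
  (1,3): δ = 86.67°  ·
  (1,4): δ = 29.31°  ✓
  (1,5): δ = 0.02°  ✓
  (1,6): δ = 29.23°  ✓
  (1,7): δ = 68.62°  ✓
  (2,3): δ = 121.59°  ·
  (2,4): δ = 64.23°  ✓
  (2,5): δ = 34.90°  ✓
  (2,6): δ = 5.69°  ✓
  (2,7): δ = 33.69°  ✓
  (3,4): δ = 122.64°  ·
  (3,5): δ = 93.32°  ·
  (3,6): δ = 64.10°  ✓
  (3,7): δ = 24.72°  ✓
  (4,5): δ = 150.67°  ·
  (4,6): δ = 121.46°  ·
  (4,7): δ = 82.08°  ·
  (5,6): δ = 150.78°  ·
  (5,7): δ = 111.40°  ·
  (6,7): δ = 140.62°  ·
antipodal pairs: 13

count = 13; pairs: (0,3), (0,4), (0,5), (1,4), (1,5), (1,6), (1,7), (2,4), (2,5), (2,6), (2,7), (3,6), (3,7)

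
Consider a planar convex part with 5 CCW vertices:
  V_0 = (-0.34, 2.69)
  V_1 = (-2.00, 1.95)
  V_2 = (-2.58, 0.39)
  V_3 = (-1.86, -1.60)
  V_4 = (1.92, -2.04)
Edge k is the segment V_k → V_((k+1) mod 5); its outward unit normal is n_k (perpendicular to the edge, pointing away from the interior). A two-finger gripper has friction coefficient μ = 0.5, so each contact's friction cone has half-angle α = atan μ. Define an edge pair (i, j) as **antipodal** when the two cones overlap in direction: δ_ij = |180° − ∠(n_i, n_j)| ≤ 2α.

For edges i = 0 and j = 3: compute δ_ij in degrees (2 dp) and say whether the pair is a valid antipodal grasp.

α = atan 0.5 = 26.57°;  2α = 53.13°
edge 0: e_0 = (-1.66, -0.74);  n_0 = (-0.4072, +0.9134)
edge 3: e_3 = (+3.78, -0.44);  n_3 = (-0.1156, -0.9933)
∠(n_0, n_3) = 149.33°
δ = |180° − 149.33°| = 30.67°
30.67° ≤ 2α = 53.13°  →  valid

δ = 30.67°, valid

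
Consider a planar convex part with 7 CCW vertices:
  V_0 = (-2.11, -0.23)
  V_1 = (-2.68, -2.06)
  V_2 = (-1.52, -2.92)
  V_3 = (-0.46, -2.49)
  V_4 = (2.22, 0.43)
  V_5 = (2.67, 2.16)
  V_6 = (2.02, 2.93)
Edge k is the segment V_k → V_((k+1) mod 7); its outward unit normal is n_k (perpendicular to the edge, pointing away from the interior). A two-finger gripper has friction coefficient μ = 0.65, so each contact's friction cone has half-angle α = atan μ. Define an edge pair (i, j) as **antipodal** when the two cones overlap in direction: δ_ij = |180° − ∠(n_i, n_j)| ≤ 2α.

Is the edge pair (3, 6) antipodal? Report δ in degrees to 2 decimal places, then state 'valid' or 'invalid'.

α = atan 0.65 = 33.02°;  2α = 66.05°
edge 3: e_3 = (+2.68, +2.92);  n_3 = (+0.7367, -0.6762)
edge 6: e_6 = (-4.13, -3.16);  n_6 = (-0.6077, +0.7942)
∠(n_3, n_6) = 169.97°
δ = |180° − 169.97°| = 10.03°
10.03° ≤ 2α = 66.05°  →  valid

δ = 10.03°, valid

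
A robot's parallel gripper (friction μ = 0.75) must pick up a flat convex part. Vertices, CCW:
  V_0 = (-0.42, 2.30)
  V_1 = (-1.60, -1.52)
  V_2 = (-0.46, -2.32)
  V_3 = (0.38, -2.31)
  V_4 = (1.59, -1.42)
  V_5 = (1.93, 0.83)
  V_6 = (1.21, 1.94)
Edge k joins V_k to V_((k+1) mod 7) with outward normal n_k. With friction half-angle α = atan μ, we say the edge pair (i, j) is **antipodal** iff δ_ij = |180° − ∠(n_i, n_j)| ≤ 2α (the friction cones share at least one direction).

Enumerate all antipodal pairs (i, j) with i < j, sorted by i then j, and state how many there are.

α = atan 0.75 = 36.87°;  2α = 73.74°
n_0 = (-0.9555, +0.2951)
n_1 = (-0.5744, -0.8186)
n_2 = (+0.0119, -0.9999)
n_3 = (+0.5925, -0.8056)
n_4 = (+0.9888, -0.1494)
n_5 = (+0.8390, +0.5442)
n_6 = (+0.2157, +0.9765)
  (0,1): δ = 107.89°  ·
  (0,2): δ = 72.15°  ✓
  (0,3): δ = 36.50°  ✓
  (0,4): δ = 8.57°  ✓
  (0,5): δ = 50.14°  ✓
  (0,6): δ = 94.71°  ·
  (1,2): δ = 144.26°  ·
  (1,3): δ = 108.60°  ·
  (1,4): δ = 63.53°  ✓
  (1,5): δ = 21.97°  ✓
  (1,6): δ = 22.61°  ✓
  (2,3): δ = 144.35°  ·
  (2,4): δ = 99.28°  ·
  (2,5): δ = 57.71°  ✓
  (2,6): δ = 13.14°  ✓
  (3,4): δ = 134.93°  ·
  (3,5): δ = 93.37°  ·
  (3,6): δ = 48.79°  ✓
  (4,5): δ = 138.44°  ·
  (4,6): δ = 93.86°  ·
  (5,6): δ = 135.42°  ·
antipodal pairs: 10

count = 10; pairs: (0,2), (0,3), (0,4), (0,5), (1,4), (1,5), (1,6), (2,5), (2,6), (3,6)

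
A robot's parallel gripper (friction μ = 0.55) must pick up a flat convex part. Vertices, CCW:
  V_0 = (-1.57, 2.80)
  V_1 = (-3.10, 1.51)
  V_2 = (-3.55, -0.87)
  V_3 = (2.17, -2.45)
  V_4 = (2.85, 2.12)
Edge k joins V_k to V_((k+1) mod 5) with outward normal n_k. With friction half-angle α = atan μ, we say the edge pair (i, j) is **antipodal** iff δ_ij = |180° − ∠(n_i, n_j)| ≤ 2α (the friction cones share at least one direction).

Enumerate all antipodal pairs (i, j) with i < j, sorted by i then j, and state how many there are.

count = 4; pairs: (0,2), (0,3), (1,3), (2,4)

α = atan 0.55 = 28.81°;  2α = 57.62°
n_0 = (-0.6446, +0.7645)
n_1 = (-0.9826, +0.1858)
n_2 = (-0.2663, -0.9639)
n_3 = (+0.9891, -0.1472)
n_4 = (+0.1521, +0.9884)
  (0,1): δ = 140.84°  ·
  (0,2): δ = 55.58°  ✓
  (0,3): δ = 41.40°  ✓
  (0,4): δ = 131.12°  ·
  (1,2): δ = 94.73°  ·
  (1,3): δ = 2.24°  ✓
  (1,4): δ = 91.96°  ·
  (2,3): δ = 83.02°  ·
  (2,4): δ = 6.70°  ✓
  (3,4): δ = 90.28°  ·
antipodal pairs: 4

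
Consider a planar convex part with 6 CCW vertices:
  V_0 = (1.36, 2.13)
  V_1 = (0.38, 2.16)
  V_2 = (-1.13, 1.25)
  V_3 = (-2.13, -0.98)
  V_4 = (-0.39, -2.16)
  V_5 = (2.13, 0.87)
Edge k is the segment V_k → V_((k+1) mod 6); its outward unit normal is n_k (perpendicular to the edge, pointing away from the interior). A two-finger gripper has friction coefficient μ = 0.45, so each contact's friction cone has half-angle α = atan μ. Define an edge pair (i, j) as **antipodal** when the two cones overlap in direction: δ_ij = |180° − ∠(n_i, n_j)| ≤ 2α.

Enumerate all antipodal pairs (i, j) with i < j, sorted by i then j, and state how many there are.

α = atan 0.45 = 24.23°;  2α = 48.46°
n_0 = (+0.0306, +0.9995)
n_1 = (-0.5162, +0.8565)
n_2 = (-0.9125, +0.4092)
n_3 = (-0.5613, -0.8276)
n_4 = (+0.7688, -0.6394)
n_5 = (+0.8533, +0.5215)
  (0,1): δ = 147.17°  ·
  (0,2): δ = 112.40°  ·
  (0,3): δ = 32.39°  ✓
  (0,4): δ = 52.00°  ·
  (0,5): δ = 123.18°  ·
  (1,2): δ = 145.23°  ·
  (1,3): δ = 65.22°  ·
  (1,4): δ = 19.18°  ✓
  (1,5): δ = 90.35°  ·
  (2,3): δ = 99.99°  ·
  (2,4): δ = 15.60°  ✓
  (2,5): δ = 55.58°  ·
  (3,4): δ = 95.61°  ·
  (3,5): δ = 24.43°  ✓
  (4,5): δ = 108.82°  ·
antipodal pairs: 4

count = 4; pairs: (0,3), (1,4), (2,4), (3,5)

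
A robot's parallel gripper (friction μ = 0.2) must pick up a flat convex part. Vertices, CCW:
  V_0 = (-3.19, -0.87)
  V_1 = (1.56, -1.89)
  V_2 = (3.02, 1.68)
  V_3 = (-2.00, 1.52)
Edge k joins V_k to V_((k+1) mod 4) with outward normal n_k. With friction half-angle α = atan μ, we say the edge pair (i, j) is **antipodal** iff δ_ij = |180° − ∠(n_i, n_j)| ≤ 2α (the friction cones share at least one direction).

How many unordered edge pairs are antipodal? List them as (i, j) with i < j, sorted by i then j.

α = atan 0.2 = 11.31°;  2α = 22.62°
n_0 = (-0.2100, -0.9777)
n_1 = (+0.9256, -0.3785)
n_2 = (-0.0319, +0.9995)
n_3 = (-0.8952, +0.4457)
  (0,1): δ = 100.12°  ·
  (0,2): δ = 13.95°  ✓
  (0,3): δ = 75.65°  ·
  (1,2): δ = 65.93°  ·
  (1,3): δ = 4.23°  ✓
  (2,3): δ = 118.29°  ·
antipodal pairs: 2

count = 2; pairs: (0,2), (1,3)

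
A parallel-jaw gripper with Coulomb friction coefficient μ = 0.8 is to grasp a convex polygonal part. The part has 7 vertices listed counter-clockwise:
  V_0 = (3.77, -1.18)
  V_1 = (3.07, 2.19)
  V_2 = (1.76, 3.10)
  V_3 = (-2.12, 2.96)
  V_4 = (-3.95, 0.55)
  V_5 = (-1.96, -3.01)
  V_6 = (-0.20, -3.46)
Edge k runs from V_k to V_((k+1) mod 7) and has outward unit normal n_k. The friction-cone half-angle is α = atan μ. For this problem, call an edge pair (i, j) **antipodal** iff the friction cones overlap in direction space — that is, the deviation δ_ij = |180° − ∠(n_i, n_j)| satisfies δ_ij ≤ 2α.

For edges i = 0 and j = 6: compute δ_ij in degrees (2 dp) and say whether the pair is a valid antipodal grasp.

δ = 108.13°, invalid

α = atan 0.8 = 38.66°;  2α = 77.32°
edge 0: e_0 = (-0.70, +3.37);  n_0 = (+0.9791, +0.2034)
edge 6: e_6 = (+3.97, +2.28);  n_6 = (+0.4980, -0.8672)
∠(n_0, n_6) = 71.87°
δ = |180° − 71.87°| = 108.13°
108.13° > 2α = 77.32°  →  invalid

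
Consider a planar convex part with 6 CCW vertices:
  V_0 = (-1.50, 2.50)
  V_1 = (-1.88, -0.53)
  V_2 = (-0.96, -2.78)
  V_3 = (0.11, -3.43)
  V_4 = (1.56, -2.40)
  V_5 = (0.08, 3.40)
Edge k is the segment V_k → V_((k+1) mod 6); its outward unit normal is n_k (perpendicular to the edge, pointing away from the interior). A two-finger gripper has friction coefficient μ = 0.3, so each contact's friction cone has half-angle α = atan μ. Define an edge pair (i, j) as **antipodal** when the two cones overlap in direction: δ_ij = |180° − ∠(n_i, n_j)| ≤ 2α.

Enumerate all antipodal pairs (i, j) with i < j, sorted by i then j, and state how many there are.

α = atan 0.3 = 16.70°;  2α = 33.40°
n_0 = (-0.9922, +0.1244)
n_1 = (-0.9256, -0.3785)
n_2 = (-0.5192, -0.8547)
n_3 = (+0.5791, -0.8153)
n_4 = (+0.9690, +0.2472)
n_5 = (-0.4950, +0.8689)
  (0,1): δ = 150.61°  ·
  (0,2): δ = 114.13°  ·
  (0,3): δ = 47.46°  ·
  (0,4): δ = 21.46°  ✓
  (0,5): δ = 126.82°  ·
  (1,2): δ = 143.52°  ·
  (1,3): δ = 76.85°  ·
  (1,4): δ = 7.92°  ✓
  (1,5): δ = 97.43°  ·
  (2,3): δ = 113.33°  ·
  (2,4): δ = 44.41°  ·
  (2,5): δ = 60.94°  ·
  (3,4): δ = 111.07°  ·
  (3,5): δ = 5.72°  ✓
  (4,5): δ = 74.65°  ·
antipodal pairs: 3

count = 3; pairs: (0,4), (1,4), (3,5)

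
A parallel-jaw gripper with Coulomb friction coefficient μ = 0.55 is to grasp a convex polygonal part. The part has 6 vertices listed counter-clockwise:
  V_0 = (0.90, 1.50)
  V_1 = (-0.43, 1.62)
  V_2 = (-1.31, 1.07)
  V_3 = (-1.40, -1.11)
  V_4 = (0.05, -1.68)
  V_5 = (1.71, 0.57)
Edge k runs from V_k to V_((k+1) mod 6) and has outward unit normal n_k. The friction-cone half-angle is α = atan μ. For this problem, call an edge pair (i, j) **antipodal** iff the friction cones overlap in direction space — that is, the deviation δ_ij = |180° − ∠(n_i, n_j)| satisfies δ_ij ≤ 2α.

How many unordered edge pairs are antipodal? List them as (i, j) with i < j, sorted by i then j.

α = atan 0.55 = 28.81°;  2α = 57.62°
n_0 = (+0.0899, +0.9960)
n_1 = (-0.5300, +0.8480)
n_2 = (-0.9991, +0.0412)
n_3 = (-0.3659, -0.9307)
n_4 = (+0.8047, -0.5937)
n_5 = (+0.7541, +0.6568)
  (0,1): δ = 142.84°  ·
  (0,2): δ = 87.21°  ·
  (0,3): δ = 16.30°  ✓
  (0,4): δ = 58.74°  ·
  (0,5): δ = 136.21°  ·
  (1,2): δ = 124.37°  ·
  (1,3): δ = 53.47°  ✓
  (1,4): δ = 21.58°  ✓
  (1,5): δ = 99.05°  ·
  (2,3): δ = 109.10°  ·
  (2,4): δ = 34.06°  ✓
  (2,5): δ = 43.42°  ✓
  (3,4): δ = 104.96°  ·
  (3,5): δ = 27.49°  ✓
  (4,5): δ = 102.53°  ·
antipodal pairs: 6

count = 6; pairs: (0,3), (1,3), (1,4), (2,4), (2,5), (3,5)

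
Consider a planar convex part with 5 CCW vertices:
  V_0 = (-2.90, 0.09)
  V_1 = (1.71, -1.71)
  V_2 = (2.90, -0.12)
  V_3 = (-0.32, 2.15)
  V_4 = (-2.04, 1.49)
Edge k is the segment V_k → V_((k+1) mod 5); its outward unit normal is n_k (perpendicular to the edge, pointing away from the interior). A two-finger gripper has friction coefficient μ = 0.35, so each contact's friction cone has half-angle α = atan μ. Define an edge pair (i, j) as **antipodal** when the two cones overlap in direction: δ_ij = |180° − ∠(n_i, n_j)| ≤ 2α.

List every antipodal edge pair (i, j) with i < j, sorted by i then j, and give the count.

count = 3; pairs: (0,2), (1,3), (1,4)

α = atan 0.35 = 19.29°;  2α = 38.58°
n_0 = (-0.3637, -0.9315)
n_1 = (+0.8006, -0.5992)
n_2 = (+0.5762, +0.8173)
n_3 = (-0.3583, +0.9336)
n_4 = (-0.8521, +0.5234)
  (0,1): δ = 105.48°  ·
  (0,2): δ = 13.85°  ✓
  (0,3): δ = 42.32°  ·
  (0,4): δ = 79.77°  ·
  (1,2): δ = 88.37°  ·
  (1,3): δ = 32.19°  ✓
  (1,4): δ = 5.25°  ✓
  (2,3): δ = 123.82°  ·
  (2,4): δ = 86.38°  ·
  (3,4): δ = 142.55°  ·
antipodal pairs: 3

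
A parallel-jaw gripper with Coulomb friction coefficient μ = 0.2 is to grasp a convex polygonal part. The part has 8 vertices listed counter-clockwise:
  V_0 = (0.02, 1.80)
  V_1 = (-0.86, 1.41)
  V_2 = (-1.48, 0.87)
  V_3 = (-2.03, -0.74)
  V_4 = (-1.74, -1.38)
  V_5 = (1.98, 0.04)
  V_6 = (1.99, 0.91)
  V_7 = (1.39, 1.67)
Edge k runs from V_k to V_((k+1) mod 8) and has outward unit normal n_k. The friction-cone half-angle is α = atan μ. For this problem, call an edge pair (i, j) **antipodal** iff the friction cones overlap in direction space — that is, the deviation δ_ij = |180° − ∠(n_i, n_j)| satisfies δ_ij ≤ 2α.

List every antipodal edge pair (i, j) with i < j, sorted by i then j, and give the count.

α = atan 0.2 = 11.31°;  2α = 22.62°
n_0 = (-0.4052, +0.9142)
n_1 = (-0.6568, +0.7541)
n_2 = (-0.9463, +0.3233)
n_3 = (-0.9109, -0.4127)
n_4 = (+0.3566, -0.9342)
n_5 = (+0.9999, -0.0115)
n_6 = (+0.7849, +0.6196)
n_7 = (+0.0945, +0.9955)
  (0,1): δ = 162.85°  ·
  (0,2): δ = 132.76°  ·
  (0,3): δ = 89.53°  ·
  (0,4): δ = 3.01°  ✓
  (0,5): δ = 65.44°  ·
  (0,6): δ = 104.39°  ·
  (0,7): δ = 150.68°  ·
  (1,2): δ = 149.92°  ·
  (1,3): δ = 106.68°  ·
  (1,4): δ = 20.16°  ✓
  (1,5): δ = 48.29°  ·
  (1,6): δ = 87.24°  ·
  (1,7): δ = 133.52°  ·
  (2,3): δ = 136.76°  ·
  (2,4): δ = 50.25°  ·
  (2,5): δ = 18.20°  ✓
  (2,6): δ = 57.15°  ·
  (2,7): δ = 103.44°  ·
  (3,4): δ = 93.48°  ·
  (3,5): δ = 25.04°  ·
  (3,6): δ = 13.91°  ✓
  (3,7): δ = 60.20°  ·
  (4,5): δ = 111.55°  ·
  (4,6): δ = 72.60°  ·
  (4,7): δ = 26.31°  ·
  (5,6): δ = 141.05°  ·
  (5,7): δ = 94.76°  ·
  (6,7): δ = 133.71°  ·
antipodal pairs: 4

count = 4; pairs: (0,4), (1,4), (2,5), (3,6)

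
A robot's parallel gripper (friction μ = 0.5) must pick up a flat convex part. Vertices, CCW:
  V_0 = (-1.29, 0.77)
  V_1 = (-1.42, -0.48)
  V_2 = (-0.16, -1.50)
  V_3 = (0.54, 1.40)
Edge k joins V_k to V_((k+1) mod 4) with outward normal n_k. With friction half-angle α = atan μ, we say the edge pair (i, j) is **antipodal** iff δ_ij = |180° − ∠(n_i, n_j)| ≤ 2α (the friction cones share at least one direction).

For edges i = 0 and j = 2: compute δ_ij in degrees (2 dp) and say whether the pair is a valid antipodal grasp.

δ = 7.63°, valid

α = atan 0.5 = 26.57°;  2α = 53.13°
edge 0: e_0 = (-0.13, -1.25);  n_0 = (-0.9946, +0.1034)
edge 2: e_2 = (+0.70, +2.90);  n_2 = (+0.9721, -0.2346)
∠(n_0, n_2) = 172.37°
δ = |180° − 172.37°| = 7.63°
7.63° ≤ 2α = 53.13°  →  valid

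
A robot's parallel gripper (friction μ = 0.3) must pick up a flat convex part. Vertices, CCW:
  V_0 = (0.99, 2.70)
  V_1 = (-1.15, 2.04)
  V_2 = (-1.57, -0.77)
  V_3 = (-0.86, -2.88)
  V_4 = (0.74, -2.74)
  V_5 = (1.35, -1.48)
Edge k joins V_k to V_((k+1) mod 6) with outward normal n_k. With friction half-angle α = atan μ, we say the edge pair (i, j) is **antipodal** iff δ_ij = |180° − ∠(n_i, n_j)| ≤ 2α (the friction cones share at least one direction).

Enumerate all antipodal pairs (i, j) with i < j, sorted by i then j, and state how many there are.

count = 4; pairs: (0,3), (1,4), (1,5), (2,5)

α = atan 0.3 = 16.70°;  2α = 33.40°
n_0 = (-0.2947, +0.9556)
n_1 = (-0.9890, +0.1478)
n_2 = (-0.9478, -0.3189)
n_3 = (+0.0872, -0.9962)
n_4 = (+0.9001, -0.4357)
n_5 = (+0.9963, +0.0858)
  (0,1): δ = 115.64°  ·
  (0,2): δ = 88.54°  ·
  (0,3): δ = 12.14°  ✓
  (0,4): δ = 47.03°  ·
  (0,5): δ = 77.78°  ·
  (1,2): δ = 152.90°  ·
  (1,3): δ = 76.50°  ·
  (1,4): δ = 17.33°  ✓
  (1,5): δ = 13.42°  ✓
  (2,3): δ = 103.60°  ·
  (2,4): δ = 44.43°  ·
  (2,5): δ = 13.68°  ✓
  (3,4): δ = 120.83°  ·
  (3,5): δ = 90.08°  ·
  (4,5): δ = 149.24°  ·
antipodal pairs: 4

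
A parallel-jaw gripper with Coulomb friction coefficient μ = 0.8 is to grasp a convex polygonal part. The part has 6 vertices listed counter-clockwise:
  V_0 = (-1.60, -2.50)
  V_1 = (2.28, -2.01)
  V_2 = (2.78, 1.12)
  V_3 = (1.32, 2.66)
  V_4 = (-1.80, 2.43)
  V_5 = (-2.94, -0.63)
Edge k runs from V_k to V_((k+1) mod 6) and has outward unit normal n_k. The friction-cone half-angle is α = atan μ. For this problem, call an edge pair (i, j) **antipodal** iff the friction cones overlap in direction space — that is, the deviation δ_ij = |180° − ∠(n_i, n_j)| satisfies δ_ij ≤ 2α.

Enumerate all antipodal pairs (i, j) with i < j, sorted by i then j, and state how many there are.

count = 9; pairs: (0,2), (0,3), (0,4), (1,3), (1,4), (1,5), (2,4), (2,5), (3,5)

α = atan 0.8 = 38.66°;  2α = 77.32°
n_0 = (+0.1253, -0.9921)
n_1 = (+0.9875, -0.1577)
n_2 = (+0.7257, +0.6880)
n_3 = (-0.0735, +0.9973)
n_4 = (-0.9371, +0.3491)
n_5 = (-0.8129, -0.5825)
  (0,1): δ = 106.27°  ·
  (0,2): δ = 53.73°  ✓
  (0,3): δ = 2.98°  ✓
  (0,4): δ = 62.37°  ✓
  (0,5): δ = 118.43°  ·
  (1,2): δ = 127.45°  ·
  (1,3): δ = 76.71°  ✓
  (1,4): δ = 11.36°  ✓
  (1,5): δ = 44.70°  ✓
  (2,3): δ = 129.26°  ·
  (2,4): δ = 63.91°  ✓
  (2,5): δ = 7.85°  ✓
  (3,4): δ = 114.65°  ·
  (3,5): δ = 58.59°  ✓
  (4,5): δ = 123.94°  ·
antipodal pairs: 9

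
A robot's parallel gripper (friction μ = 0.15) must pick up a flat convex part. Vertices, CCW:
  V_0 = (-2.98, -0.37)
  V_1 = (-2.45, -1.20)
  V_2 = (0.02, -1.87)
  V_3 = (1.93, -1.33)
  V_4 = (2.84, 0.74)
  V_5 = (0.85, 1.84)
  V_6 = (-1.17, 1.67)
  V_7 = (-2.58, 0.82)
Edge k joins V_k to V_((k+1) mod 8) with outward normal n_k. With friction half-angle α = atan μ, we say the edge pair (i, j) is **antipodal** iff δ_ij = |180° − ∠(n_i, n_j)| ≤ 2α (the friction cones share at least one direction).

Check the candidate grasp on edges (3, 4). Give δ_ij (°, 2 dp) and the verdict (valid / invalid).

δ = 95.20°, invalid

α = atan 0.15 = 8.53°;  2α = 17.06°
edge 3: e_3 = (+0.91, +2.07);  n_3 = (+0.9154, -0.4024)
edge 4: e_4 = (-1.99, +1.10);  n_4 = (+0.4838, +0.8752)
∠(n_3, n_4) = 84.80°
δ = |180° − 84.80°| = 95.20°
95.20° > 2α = 17.06°  →  invalid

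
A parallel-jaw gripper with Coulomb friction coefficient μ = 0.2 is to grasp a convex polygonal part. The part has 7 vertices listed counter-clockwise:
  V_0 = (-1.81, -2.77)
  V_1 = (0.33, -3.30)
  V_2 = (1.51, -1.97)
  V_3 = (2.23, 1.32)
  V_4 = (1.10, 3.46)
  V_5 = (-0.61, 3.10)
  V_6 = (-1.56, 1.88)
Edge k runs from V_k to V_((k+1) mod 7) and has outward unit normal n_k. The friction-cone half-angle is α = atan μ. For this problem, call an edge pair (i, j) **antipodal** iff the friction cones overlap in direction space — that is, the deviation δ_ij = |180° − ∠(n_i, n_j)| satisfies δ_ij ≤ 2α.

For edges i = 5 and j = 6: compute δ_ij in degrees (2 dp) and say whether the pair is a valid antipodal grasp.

α = atan 0.2 = 11.31°;  2α = 22.62°
edge 5: e_5 = (-0.95, -1.22);  n_5 = (-0.7890, +0.6144)
edge 6: e_6 = (-0.25, -4.65);  n_6 = (-0.9986, +0.0537)
∠(n_5, n_6) = 34.83°
δ = |180° − 34.83°| = 145.17°
145.17° > 2α = 22.62°  →  invalid

δ = 145.17°, invalid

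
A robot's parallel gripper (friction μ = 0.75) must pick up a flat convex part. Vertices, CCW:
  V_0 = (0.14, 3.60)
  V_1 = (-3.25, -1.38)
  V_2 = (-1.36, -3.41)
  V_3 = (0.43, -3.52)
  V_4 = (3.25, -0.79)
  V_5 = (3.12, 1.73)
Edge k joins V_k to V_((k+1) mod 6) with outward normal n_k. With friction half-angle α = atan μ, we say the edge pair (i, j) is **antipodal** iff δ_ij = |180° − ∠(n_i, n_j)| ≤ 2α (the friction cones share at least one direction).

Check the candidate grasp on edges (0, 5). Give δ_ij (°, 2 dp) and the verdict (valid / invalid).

α = atan 0.75 = 36.87°;  2α = 73.74°
edge 0: e_0 = (-3.39, -4.98);  n_0 = (-0.8266, +0.5627)
edge 5: e_5 = (-2.98, +1.87);  n_5 = (+0.5315, +0.8470)
∠(n_0, n_5) = 87.86°
δ = |180° − 87.86°| = 92.14°
92.14° > 2α = 73.74°  →  invalid

δ = 92.14°, invalid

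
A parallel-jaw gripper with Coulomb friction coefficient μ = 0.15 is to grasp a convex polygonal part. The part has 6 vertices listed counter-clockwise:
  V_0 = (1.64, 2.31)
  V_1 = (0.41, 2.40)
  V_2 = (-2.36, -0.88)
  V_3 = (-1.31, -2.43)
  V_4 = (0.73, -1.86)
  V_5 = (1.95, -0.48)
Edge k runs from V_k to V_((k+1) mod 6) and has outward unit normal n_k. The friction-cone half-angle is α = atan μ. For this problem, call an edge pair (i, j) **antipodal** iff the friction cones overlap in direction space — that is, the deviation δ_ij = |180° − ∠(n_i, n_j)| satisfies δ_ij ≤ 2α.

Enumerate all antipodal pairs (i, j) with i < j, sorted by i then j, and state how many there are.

α = atan 0.15 = 8.53°;  2α = 17.06°
n_0 = (+0.0730, +0.9973)
n_1 = (-0.7640, +0.6452)
n_2 = (-0.8279, -0.5608)
n_3 = (+0.2691, -0.9631)
n_4 = (+0.7492, -0.6623)
n_5 = (+0.9939, +0.1104)
  (0,1): δ = 126.00°  ·
  (0,2): δ = 51.70°  ·
  (0,3): δ = 19.80°  ·
  (0,4): δ = 52.71°  ·
  (0,5): δ = 100.53°  ·
  (1,2): δ = 105.70°  ·
  (1,3): δ = 34.21°  ·
  (1,4): δ = 1.30°  ✓
  (1,5): δ = 46.52°  ·
  (2,3): δ = 108.50°  ·
  (2,4): δ = 75.59°  ·
  (2,5): δ = 27.77°  ·
  (3,4): δ = 147.09°  ·
  (3,5): δ = 99.27°  ·
  (4,5): δ = 132.18°  ·
antipodal pairs: 1

count = 1; pairs: (1,4)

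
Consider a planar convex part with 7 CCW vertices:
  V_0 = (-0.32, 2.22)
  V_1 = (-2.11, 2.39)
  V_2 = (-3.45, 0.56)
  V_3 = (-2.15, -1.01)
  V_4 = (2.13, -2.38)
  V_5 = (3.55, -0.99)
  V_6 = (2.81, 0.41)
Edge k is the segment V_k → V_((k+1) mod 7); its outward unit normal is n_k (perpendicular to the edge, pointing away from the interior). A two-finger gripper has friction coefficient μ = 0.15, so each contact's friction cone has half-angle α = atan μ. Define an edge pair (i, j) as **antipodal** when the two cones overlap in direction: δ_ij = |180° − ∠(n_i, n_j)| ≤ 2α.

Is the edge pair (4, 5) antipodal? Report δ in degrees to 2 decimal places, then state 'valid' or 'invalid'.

α = atan 0.15 = 8.53°;  2α = 17.06°
edge 4: e_4 = (+1.42, +1.39);  n_4 = (+0.6995, -0.7146)
edge 5: e_5 = (-0.74, +1.40);  n_5 = (+0.8841, +0.4673)
∠(n_4, n_5) = 73.47°
δ = |180° − 73.47°| = 106.53°
106.53° > 2α = 17.06°  →  invalid

δ = 106.53°, invalid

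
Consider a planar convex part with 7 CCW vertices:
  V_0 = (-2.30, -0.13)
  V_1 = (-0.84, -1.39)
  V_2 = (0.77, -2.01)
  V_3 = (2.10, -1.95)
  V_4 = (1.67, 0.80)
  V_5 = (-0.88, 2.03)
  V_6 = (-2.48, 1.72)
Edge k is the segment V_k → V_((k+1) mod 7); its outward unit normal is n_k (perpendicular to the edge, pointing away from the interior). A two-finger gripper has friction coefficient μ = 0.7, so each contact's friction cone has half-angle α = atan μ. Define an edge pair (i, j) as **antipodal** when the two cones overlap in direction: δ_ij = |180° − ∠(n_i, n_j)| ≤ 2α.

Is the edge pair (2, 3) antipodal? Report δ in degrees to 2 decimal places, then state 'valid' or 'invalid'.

δ = 83.70°, invalid

α = atan 0.7 = 34.99°;  2α = 69.98°
edge 2: e_2 = (+1.33, +0.06);  n_2 = (+0.0451, -0.9990)
edge 3: e_3 = (-0.43, +2.75);  n_3 = (+0.9880, +0.1545)
∠(n_2, n_3) = 96.30°
δ = |180° − 96.30°| = 83.70°
83.70° > 2α = 69.98°  →  invalid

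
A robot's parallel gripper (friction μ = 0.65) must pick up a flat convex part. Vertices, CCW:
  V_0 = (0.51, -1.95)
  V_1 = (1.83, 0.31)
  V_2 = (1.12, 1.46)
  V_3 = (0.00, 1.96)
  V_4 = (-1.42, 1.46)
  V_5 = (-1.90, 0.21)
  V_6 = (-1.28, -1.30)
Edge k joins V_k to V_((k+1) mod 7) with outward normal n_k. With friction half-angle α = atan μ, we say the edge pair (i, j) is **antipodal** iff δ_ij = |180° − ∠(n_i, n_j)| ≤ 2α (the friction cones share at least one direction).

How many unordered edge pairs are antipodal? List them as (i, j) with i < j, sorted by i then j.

α = atan 0.65 = 33.02°;  2α = 66.05°
n_0 = (+0.8635, -0.5043)
n_1 = (+0.8509, +0.5253)
n_2 = (+0.4077, +0.9131)
n_3 = (-0.3321, +0.9432)
n_4 = (-0.9335, +0.3585)
n_5 = (-0.9251, -0.3798)
n_6 = (-0.3413, -0.9399)
  (0,1): δ = 118.02°  ·
  (0,2): δ = 83.77°  ·
  (0,3): δ = 40.31°  ✓
  (0,4): δ = 9.28°  ✓
  (0,5): δ = 52.61°  ✓
  (0,6): δ = 100.33°  ·
  (1,2): δ = 145.75°  ·
  (1,3): δ = 102.29°  ·
  (1,4): δ = 52.70°  ✓
  (1,5): δ = 9.37°  ✓
  (1,6): δ = 38.35°  ✓
  (2,3): δ = 136.54°  ·
  (2,4): δ = 86.95°  ·
  (2,5): δ = 43.62°  ✓
  (2,6): δ = 4.10°  ✓
  (3,4): δ = 130.40°  ·
  (3,5): δ = 87.07°  ·
  (3,6): δ = 39.36°  ✓
  (4,5): δ = 136.67°  ·
  (4,6): δ = 88.95°  ·
  (5,6): δ = 132.28°  ·
antipodal pairs: 9

count = 9; pairs: (0,3), (0,4), (0,5), (1,4), (1,5), (1,6), (2,5), (2,6), (3,6)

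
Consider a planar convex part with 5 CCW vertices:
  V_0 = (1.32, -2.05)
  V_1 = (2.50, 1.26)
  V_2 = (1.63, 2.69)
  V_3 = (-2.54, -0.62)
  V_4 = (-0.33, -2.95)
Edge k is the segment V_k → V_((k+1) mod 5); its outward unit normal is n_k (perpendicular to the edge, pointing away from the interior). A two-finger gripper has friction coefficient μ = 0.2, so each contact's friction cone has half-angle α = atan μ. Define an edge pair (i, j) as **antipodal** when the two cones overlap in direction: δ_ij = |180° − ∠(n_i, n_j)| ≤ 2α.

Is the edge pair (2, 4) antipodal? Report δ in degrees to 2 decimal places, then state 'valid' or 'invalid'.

α = atan 0.2 = 11.31°;  2α = 22.62°
edge 2: e_2 = (-4.17, -3.31);  n_2 = (-0.6217, +0.7832)
edge 4: e_4 = (+1.65, +0.90);  n_4 = (+0.4789, -0.8779)
∠(n_2, n_4) = 170.17°
δ = |180° − 170.17°| = 9.83°
9.83° ≤ 2α = 22.62°  →  valid

δ = 9.83°, valid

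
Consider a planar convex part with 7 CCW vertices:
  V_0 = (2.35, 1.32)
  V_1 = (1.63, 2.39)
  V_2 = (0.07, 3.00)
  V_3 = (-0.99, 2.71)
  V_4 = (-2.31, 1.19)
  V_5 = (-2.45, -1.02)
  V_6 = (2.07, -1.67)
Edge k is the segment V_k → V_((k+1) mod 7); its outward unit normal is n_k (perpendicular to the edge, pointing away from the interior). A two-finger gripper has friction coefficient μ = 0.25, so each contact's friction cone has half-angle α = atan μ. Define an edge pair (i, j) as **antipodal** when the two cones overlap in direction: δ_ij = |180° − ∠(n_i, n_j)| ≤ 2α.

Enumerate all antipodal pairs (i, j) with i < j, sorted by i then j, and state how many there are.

α = atan 0.25 = 14.04°;  2α = 28.07°
n_0 = (+0.8297, +0.5583)
n_1 = (+0.3642, +0.9313)
n_2 = (-0.2639, +0.9646)
n_3 = (-0.7550, +0.6557)
n_4 = (-0.9980, +0.0632)
n_5 = (-0.1423, -0.9898)
n_6 = (+0.9956, -0.0932)
  (0,1): δ = 145.29°  ·
  (0,2): δ = 108.64°  ·
  (0,3): δ = 74.91°  ·
  (0,4): δ = 37.56°  ·
  (0,5): δ = 47.88°  ·
  (0,6): δ = 140.71°  ·
  (1,2): δ = 143.34°  ·
  (1,3): δ = 109.61°  ·
  (1,4): δ = 72.27°  ·
  (1,5): δ = 13.17°  ✓
  (1,6): δ = 106.01°  ·
  (2,3): δ = 146.27°  ·
  (2,4): δ = 108.93°  ·
  (2,5): δ = 23.48°  ✓
  (2,6): δ = 69.35°  ·
  (3,4): δ = 142.65°  ·
  (3,5): δ = 57.21°  ·
  (3,6): δ = 35.62°  ·
  (4,5): δ = 94.56°  ·
  (4,6): δ = 1.73°  ✓
  (5,6): δ = 87.17°  ·
antipodal pairs: 3

count = 3; pairs: (1,5), (2,5), (4,6)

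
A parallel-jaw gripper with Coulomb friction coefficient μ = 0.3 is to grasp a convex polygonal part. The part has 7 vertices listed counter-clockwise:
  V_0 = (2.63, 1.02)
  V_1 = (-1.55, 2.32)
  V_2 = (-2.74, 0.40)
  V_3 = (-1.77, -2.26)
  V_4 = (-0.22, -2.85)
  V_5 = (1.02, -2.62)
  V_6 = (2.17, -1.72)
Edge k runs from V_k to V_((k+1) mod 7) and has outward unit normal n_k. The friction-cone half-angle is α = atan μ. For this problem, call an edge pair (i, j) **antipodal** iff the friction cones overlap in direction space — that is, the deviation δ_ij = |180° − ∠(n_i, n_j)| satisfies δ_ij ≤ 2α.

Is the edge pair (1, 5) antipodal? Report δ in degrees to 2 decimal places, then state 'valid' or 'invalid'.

α = atan 0.3 = 16.70°;  2α = 33.40°
edge 1: e_1 = (-1.19, -1.92);  n_1 = (-0.8500, +0.5268)
edge 5: e_5 = (+1.15, +0.90);  n_5 = (+0.6163, -0.7875)
∠(n_1, n_5) = 159.84°
δ = |180° − 159.84°| = 20.16°
20.16° ≤ 2α = 33.40°  →  valid

δ = 20.16°, valid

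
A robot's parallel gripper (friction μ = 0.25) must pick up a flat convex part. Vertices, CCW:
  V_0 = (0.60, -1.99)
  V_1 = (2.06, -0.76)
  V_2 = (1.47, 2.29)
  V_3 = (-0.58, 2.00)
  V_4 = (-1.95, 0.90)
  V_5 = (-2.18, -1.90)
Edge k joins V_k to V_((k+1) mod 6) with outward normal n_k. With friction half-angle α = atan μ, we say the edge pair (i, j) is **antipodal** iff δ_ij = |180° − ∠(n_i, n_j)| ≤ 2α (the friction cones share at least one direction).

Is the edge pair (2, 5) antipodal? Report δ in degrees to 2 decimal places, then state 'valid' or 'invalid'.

α = atan 0.25 = 14.04°;  2α = 28.07°
edge 2: e_2 = (-2.05, -0.29);  n_2 = (-0.1401, +0.9901)
edge 5: e_5 = (+2.78, -0.09);  n_5 = (-0.0324, -0.9995)
∠(n_2, n_5) = 170.09°
δ = |180° − 170.09°| = 9.91°
9.91° ≤ 2α = 28.07°  →  valid

δ = 9.91°, valid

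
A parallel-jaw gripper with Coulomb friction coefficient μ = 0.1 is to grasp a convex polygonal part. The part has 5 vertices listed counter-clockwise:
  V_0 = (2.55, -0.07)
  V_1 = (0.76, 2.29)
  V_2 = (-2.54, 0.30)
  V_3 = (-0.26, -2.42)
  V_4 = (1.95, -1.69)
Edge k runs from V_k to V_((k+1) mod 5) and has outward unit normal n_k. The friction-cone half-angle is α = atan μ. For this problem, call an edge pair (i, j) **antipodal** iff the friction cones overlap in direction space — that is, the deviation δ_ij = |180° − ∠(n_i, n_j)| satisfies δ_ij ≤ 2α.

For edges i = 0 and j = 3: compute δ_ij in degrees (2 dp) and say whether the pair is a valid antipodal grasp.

δ = 71.10°, invalid

α = atan 0.1 = 5.71°;  2α = 11.42°
edge 0: e_0 = (-1.79, +2.36);  n_0 = (+0.7967, +0.6043)
edge 3: e_3 = (+2.21, +0.73);  n_3 = (+0.3136, -0.9495)
∠(n_0, n_3) = 108.90°
δ = |180° − 108.90°| = 71.10°
71.10° > 2α = 11.42°  →  invalid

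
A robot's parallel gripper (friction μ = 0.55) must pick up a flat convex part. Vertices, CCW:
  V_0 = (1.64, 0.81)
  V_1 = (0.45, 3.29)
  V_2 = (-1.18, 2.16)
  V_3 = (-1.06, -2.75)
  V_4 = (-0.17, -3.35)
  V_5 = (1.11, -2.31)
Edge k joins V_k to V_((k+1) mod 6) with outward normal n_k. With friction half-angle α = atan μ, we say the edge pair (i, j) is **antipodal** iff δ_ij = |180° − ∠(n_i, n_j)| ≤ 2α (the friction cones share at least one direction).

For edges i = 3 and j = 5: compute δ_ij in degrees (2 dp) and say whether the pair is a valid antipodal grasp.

δ = 65.65°, invalid

α = atan 0.55 = 28.81°;  2α = 57.62°
edge 3: e_3 = (+0.89, -0.60);  n_3 = (-0.5590, -0.8292)
edge 5: e_5 = (+0.53, +3.12);  n_5 = (+0.9859, -0.1675)
∠(n_3, n_5) = 114.35°
δ = |180° − 114.35°| = 65.65°
65.65° > 2α = 57.62°  →  invalid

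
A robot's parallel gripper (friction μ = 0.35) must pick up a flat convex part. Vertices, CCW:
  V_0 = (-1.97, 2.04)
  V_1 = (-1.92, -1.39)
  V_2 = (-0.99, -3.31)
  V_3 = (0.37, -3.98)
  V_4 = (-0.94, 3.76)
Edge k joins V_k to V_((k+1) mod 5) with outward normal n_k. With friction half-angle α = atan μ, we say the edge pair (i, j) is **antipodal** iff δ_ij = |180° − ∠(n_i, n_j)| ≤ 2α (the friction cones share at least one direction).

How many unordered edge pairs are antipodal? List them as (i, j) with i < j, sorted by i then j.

α = atan 0.35 = 19.29°;  2α = 38.58°
n_0 = (-0.9999, -0.0146)
n_1 = (-0.9000, -0.4359)
n_2 = (-0.4419, -0.8971)
n_3 = (+0.9860, +0.1669)
n_4 = (-0.8579, +0.5138)
  (0,1): δ = 154.99°  ·
  (0,2): δ = 117.06°  ·
  (0,3): δ = 8.77°  ✓
  (0,4): δ = 148.25°  ·
  (1,2): δ = 142.07°  ·
  (1,3): δ = 16.24°  ✓
  (1,4): δ = 123.24°  ·
  (2,3): δ = 54.17°  ·
  (2,4): δ = 85.31°  ·
  (3,4): δ = 40.52°  ·
antipodal pairs: 2

count = 2; pairs: (0,3), (1,3)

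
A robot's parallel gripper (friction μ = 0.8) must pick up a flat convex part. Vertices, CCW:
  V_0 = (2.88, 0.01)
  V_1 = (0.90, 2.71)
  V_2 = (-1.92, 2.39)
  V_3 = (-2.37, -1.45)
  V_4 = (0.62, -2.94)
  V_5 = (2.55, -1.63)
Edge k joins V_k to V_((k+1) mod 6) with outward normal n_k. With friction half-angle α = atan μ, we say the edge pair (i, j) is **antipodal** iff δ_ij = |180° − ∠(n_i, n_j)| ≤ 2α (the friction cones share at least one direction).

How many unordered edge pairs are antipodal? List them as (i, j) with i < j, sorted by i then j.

count = 8; pairs: (0,2), (0,3), (1,3), (1,4), (1,5), (2,4), (2,5), (3,5)

α = atan 0.8 = 38.66°;  2α = 77.32°
n_0 = (+0.8064, +0.5914)
n_1 = (-0.1128, +0.9936)
n_2 = (-0.9932, +0.1164)
n_3 = (-0.4460, -0.8950)
n_4 = (+0.5616, -0.8274)
n_5 = (+0.9804, -0.1973)
  (0,1): δ = 119.78°  ·
  (0,2): δ = 42.94°  ✓
  (0,3): δ = 27.26°  ✓
  (0,4): δ = 87.91°  ·
  (0,5): δ = 132.37°  ·
  (1,2): δ = 103.16°  ·
  (1,3): δ = 32.96°  ✓
  (1,4): δ = 27.69°  ✓
  (1,5): δ = 72.15°  ✓
  (2,3): δ = 109.80°  ·
  (2,4): δ = 49.15°  ✓
  (2,5): δ = 4.69°  ✓
  (3,4): δ = 119.34°  ·
  (3,5): δ = 74.89°  ✓
  (4,5): δ = 135.54°  ·
antipodal pairs: 8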